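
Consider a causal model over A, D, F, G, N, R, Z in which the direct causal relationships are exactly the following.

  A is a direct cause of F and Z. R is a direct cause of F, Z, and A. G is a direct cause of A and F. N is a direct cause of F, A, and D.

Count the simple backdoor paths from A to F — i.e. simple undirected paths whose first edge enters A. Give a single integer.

3

A backdoor path from A to F is any simple undirected path whose first edge points into A (i.e. leaves A via a parent).
Parents of A: {G, N, R}.
Enumerating:
  P1: A <- R -> F
  P2: A <- N -> F
  P3: A <- G -> F
That exhausts the simple backdoor paths. Count: 3.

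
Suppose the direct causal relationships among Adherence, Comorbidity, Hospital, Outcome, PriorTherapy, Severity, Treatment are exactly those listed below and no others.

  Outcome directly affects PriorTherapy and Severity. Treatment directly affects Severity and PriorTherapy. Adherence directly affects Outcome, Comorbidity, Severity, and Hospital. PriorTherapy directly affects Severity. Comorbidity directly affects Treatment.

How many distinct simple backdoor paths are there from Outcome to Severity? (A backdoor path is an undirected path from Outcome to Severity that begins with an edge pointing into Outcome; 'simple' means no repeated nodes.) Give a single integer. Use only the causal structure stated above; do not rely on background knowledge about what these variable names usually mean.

A backdoor path from Outcome to Severity is any simple undirected path whose first edge points into Outcome (i.e. leaves Outcome via a parent).
Parents of Outcome: {Adherence}.
Enumerating:
  P1: Outcome <- Adherence -> Comorbidity -> Treatment -> PriorTherapy -> Severity
  P2: Outcome <- Adherence -> Comorbidity -> Treatment -> Severity
  P3: Outcome <- Adherence -> Severity
That exhausts the simple backdoor paths. Count: 3.

3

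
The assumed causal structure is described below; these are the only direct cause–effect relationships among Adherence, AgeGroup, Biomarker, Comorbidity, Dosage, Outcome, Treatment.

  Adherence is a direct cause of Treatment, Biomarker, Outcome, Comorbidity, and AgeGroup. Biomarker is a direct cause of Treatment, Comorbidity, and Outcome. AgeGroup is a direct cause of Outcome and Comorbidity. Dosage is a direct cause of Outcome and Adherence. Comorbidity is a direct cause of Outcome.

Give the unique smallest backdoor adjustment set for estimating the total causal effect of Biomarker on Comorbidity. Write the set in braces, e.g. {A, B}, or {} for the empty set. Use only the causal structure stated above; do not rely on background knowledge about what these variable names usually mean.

{Adherence}

Variables eligible for adjustment (non-descendants of Biomarker, excluding Biomarker and Comorbidity): {Adherence, AgeGroup, Dosage}.
Backdoor paths from Biomarker to Comorbidity:
  P1: Biomarker <- Adherence <- Dosage -> Outcome <- AgeGroup -> Comorbidity
  P2: Biomarker <- Adherence <- Dosage -> Outcome <- Comorbidity
  P3: Biomarker <- Adherence -> AgeGroup -> Comorbidity
  P4: Biomarker <- Adherence -> AgeGroup -> Outcome <- Comorbidity
  P5: Biomarker <- Adherence -> Comorbidity
  P6: Biomarker <- Adherence -> Outcome <- AgeGroup -> Comorbidity
  P7: Biomarker <- Adherence -> Outcome <- Comorbidity
The empty set is not sufficient: P3 (Biomarker <- Adherence -> AgeGroup -> Comorbidity) has no collider blocking it and no conditioned non-collider, so it is open.
Try {Adherence}:
  P1: blocked at chain node Adherence ∈ conditioning set.
  P2: blocked at chain node Adherence ∈ conditioning set.
  P3: blocked at fork node Adherence ∈ conditioning set.
  P4: blocked at fork node Adherence ∈ conditioning set.
  P5: blocked at fork node Adherence ∈ conditioning set.
  P6: blocked at fork node Adherence ∈ conditioning set.
  P7: blocked at fork node Adherence ∈ conditioning set.
{Adherence} contains no descendant of Biomarker and blocks every backdoor path.
No other singleton works — e.g. {Dosage} leaves P3 open — so {Adherence} is the unique smallest valid adjustment set.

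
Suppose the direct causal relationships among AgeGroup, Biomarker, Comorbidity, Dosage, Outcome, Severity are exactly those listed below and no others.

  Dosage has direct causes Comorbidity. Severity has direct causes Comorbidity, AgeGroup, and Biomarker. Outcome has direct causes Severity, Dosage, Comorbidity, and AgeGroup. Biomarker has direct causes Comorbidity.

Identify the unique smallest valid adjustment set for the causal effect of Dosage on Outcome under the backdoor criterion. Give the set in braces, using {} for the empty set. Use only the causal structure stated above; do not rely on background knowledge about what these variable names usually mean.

Variables eligible for adjustment (non-descendants of Dosage, excluding Dosage and Outcome): {AgeGroup, Biomarker, Comorbidity, Severity}.
Backdoor paths from Dosage to Outcome:
  P1: Dosage <- Comorbidity -> Biomarker -> Severity <- AgeGroup -> Outcome
  P2: Dosage <- Comorbidity -> Biomarker -> Severity -> Outcome
  P3: Dosage <- Comorbidity -> Severity <- AgeGroup -> Outcome
  P4: Dosage <- Comorbidity -> Severity -> Outcome
  P5: Dosage <- Comorbidity -> Outcome
The empty set is not sufficient: P2 (Dosage <- Comorbidity -> Biomarker -> Severity -> Outcome) has no collider blocking it and no conditioned non-collider, so it is open.
Try {Comorbidity}:
  P1: blocked at fork node Comorbidity ∈ conditioning set.
  P2: blocked at fork node Comorbidity ∈ conditioning set.
  P3: blocked at fork node Comorbidity ∈ conditioning set.
  P4: blocked at fork node Comorbidity ∈ conditioning set.
  P5: blocked at fork node Comorbidity ∈ conditioning set.
{Comorbidity} contains no descendant of Dosage and blocks every backdoor path.
No other singleton works — e.g. {Biomarker} leaves P4 open — so {Comorbidity} is the unique smallest valid adjustment set.

{Comorbidity}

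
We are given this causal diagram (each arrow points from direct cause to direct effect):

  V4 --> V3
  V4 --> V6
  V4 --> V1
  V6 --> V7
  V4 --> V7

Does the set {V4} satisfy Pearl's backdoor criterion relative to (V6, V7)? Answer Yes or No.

Backdoor paths from V6 to V7 (paths whose first edge points into V6):
  P1: V6 <- V4 -> V7
Condition 1 (no descendant of V6 in the set): holds — descendants of V6 are {V7}; none are in {V4}.
Condition 2 (every backdoor path blocked by {V4}):
  P1: blocked at fork node V4 ∈ conditioning set.
{V4} satisfies the backdoor criterion.

Yes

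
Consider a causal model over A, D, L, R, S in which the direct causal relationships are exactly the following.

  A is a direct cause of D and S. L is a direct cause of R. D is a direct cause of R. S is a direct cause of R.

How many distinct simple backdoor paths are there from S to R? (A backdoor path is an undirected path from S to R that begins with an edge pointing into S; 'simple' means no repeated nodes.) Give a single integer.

1

A backdoor path from S to R is any simple undirected path whose first edge points into S (i.e. leaves S via a parent).
Parents of S: {A}.
Enumerating:
  P1: S <- A -> D -> R
That exhausts the simple backdoor paths. Count: 1.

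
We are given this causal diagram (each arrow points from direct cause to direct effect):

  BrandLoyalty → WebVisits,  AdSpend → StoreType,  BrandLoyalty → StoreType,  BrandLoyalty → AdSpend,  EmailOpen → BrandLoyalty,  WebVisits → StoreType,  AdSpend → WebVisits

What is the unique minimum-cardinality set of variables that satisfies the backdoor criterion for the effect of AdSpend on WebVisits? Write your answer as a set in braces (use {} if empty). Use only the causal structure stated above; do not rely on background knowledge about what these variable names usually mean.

{BrandLoyalty}

Variables eligible for adjustment (non-descendants of AdSpend, excluding AdSpend and WebVisits): {BrandLoyalty, EmailOpen}.
Backdoor paths from AdSpend to WebVisits:
  P1: AdSpend <- BrandLoyalty -> WebVisits
  P2: AdSpend <- BrandLoyalty -> StoreType <- WebVisits
The empty set is not sufficient: P1 (AdSpend <- BrandLoyalty -> WebVisits) has no collider blocking it and no conditioned non-collider, so it is open.
Try {BrandLoyalty}:
  P1: blocked at fork node BrandLoyalty ∈ conditioning set.
  P2: blocked at fork node BrandLoyalty ∈ conditioning set.
{BrandLoyalty} contains no descendant of AdSpend and blocks every backdoor path.
No other singleton works — e.g. {EmailOpen} leaves P1 open — so {BrandLoyalty} is the unique smallest valid adjustment set.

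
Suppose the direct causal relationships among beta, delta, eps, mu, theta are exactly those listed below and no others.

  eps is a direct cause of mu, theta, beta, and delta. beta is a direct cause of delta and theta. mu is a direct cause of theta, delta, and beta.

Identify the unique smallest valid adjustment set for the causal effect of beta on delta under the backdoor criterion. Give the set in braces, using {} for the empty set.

{eps, mu}

Variables eligible for adjustment (non-descendants of beta, excluding beta and delta): {eps, mu}.
Backdoor paths from beta to delta:
  P1: beta <- eps -> mu -> delta
  P2: beta <- eps -> delta
  P3: beta <- eps -> theta <- mu -> delta
  P4: beta <- mu <- eps -> delta
  P5: beta <- mu -> delta
  P6: beta <- mu -> theta <- eps -> delta
The empty set is not sufficient: P1 (beta <- eps -> mu -> delta) has no collider blocking it and no conditioned non-collider, so it is open.
Try {eps, mu}:
  P1: blocked at fork node eps ∈ conditioning set.
  P2: blocked at fork node eps ∈ conditioning set.
  P3: blocked at fork node eps ∈ conditioning set.
  P4: blocked at chain node mu ∈ conditioning set.
  P5: blocked at fork node mu ∈ conditioning set.
  P6: blocked at fork node mu ∈ conditioning set.
{eps, mu} contains no descendant of beta and blocks every backdoor path.
Every element of {eps, mu} is needed (dropping eps leaves P2 open; dropping mu leaves P5 open), so no proper subset is valid.
Among all size-2 subsets of the eligible variables, only {eps, mu} blocks every backdoor path, so it is the unique smallest valid adjustment set.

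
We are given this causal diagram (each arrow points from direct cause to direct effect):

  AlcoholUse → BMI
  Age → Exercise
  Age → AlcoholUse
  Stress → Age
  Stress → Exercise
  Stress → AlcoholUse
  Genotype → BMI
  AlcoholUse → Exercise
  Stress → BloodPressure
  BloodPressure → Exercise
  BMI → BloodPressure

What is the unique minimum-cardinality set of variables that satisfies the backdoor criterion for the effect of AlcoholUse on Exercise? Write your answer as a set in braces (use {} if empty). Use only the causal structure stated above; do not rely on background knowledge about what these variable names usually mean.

{Age, Stress}

Variables eligible for adjustment (non-descendants of AlcoholUse, excluding AlcoholUse and Exercise): {Age, Genotype, Stress}.
Backdoor paths from AlcoholUse to Exercise:
  P1: AlcoholUse <- Stress -> Age -> Exercise
  P2: AlcoholUse <- Stress -> BloodPressure -> Exercise
  P3: AlcoholUse <- Stress -> Exercise
  P4: AlcoholUse <- Age <- Stress -> BloodPressure -> Exercise
  P5: AlcoholUse <- Age <- Stress -> Exercise
  P6: AlcoholUse <- Age -> Exercise
The empty set is not sufficient: P1 (AlcoholUse <- Stress -> Age -> Exercise) has no collider blocking it and no conditioned non-collider, so it is open.
Try {Age, Stress}:
  P1: blocked at fork node Stress ∈ conditioning set.
  P2: blocked at fork node Stress ∈ conditioning set.
  P3: blocked at fork node Stress ∈ conditioning set.
  P4: blocked at chain node Age ∈ conditioning set.
  P5: blocked at chain node Age ∈ conditioning set.
  P6: blocked at fork node Age ∈ conditioning set.
{Age, Stress} contains no descendant of AlcoholUse and blocks every backdoor path.
Every element of {Age, Stress} is needed (dropping Age leaves P6 open; dropping Stress leaves P2 open), so no proper subset is valid.
Among all size-2 subsets of the eligible variables, only {Age, Stress} blocks every backdoor path, so it is the unique smallest valid adjustment set.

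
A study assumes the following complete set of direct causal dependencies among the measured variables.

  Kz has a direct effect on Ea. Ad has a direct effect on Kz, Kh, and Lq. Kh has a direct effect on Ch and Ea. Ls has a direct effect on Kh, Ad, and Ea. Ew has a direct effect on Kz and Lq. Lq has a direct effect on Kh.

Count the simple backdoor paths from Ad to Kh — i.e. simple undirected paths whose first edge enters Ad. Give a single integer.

3

A backdoor path from Ad to Kh is any simple undirected path whose first edge points into Ad (i.e. leaves Ad via a parent).
Parents of Ad: {Ls}.
Enumerating:
  P1: Ad <- Ls -> Kh
  P2: Ad <- Ls -> Ea <- Kz <- Ew -> Lq -> Kh
  P3: Ad <- Ls -> Ea <- Kh
That exhausts the simple backdoor paths. Count: 3.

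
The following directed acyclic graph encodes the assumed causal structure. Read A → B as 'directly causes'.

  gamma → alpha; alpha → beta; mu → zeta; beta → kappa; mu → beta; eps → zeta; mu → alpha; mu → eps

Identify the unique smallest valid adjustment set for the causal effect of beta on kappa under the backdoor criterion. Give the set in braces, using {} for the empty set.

Variables eligible for adjustment (non-descendants of beta, excluding beta and kappa): {alpha, eps, gamma, mu, zeta}.
Backdoor paths from beta to kappa:
  (none)
With no backdoor paths the empty set already satisfies the criterion, and it is trivially minimal.

{}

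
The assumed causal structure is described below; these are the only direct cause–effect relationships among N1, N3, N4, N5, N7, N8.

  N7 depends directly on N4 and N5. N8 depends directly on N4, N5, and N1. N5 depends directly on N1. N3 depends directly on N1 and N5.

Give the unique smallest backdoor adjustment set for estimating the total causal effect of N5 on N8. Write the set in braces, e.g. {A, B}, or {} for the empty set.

Variables eligible for adjustment (non-descendants of N5, excluding N5 and N8): {N1, N4}.
Backdoor paths from N5 to N8:
  P1: N5 <- N1 -> N8
The empty set is not sufficient: P1 (N5 <- N1 -> N8) has no collider blocking it and no conditioned non-collider, so it is open.
Try {N1}:
  P1: blocked at fork node N1 ∈ conditioning set.
{N1} contains no descendant of N5 and blocks every backdoor path.
No other singleton works — e.g. {N4} leaves P1 open — so {N1} is the unique smallest valid adjustment set.

{N1}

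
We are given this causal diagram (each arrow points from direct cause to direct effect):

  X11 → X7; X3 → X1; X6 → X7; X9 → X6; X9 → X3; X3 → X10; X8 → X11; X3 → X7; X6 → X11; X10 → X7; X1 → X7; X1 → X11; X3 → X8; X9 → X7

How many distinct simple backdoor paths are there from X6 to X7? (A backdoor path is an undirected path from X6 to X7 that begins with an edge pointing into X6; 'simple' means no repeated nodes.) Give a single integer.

7

A backdoor path from X6 to X7 is any simple undirected path whose first edge points into X6 (i.e. leaves X6 via a parent).
Parents of X6: {X9}.
Enumerating:
  P1: X6 <- X9 -> X3 -> X8 -> X11 <- X1 -> X7
  P2: X6 <- X9 -> X3 -> X8 -> X11 -> X7
  P3: X6 <- X9 -> X3 -> X1 -> X11 -> X7
  P4: X6 <- X9 -> X3 -> X1 -> X7
  P5: X6 <- X9 -> X3 -> X10 -> X7
  P6: X6 <- X9 -> X3 -> X7
  P7: X6 <- X9 -> X7
That exhausts the simple backdoor paths. Count: 7.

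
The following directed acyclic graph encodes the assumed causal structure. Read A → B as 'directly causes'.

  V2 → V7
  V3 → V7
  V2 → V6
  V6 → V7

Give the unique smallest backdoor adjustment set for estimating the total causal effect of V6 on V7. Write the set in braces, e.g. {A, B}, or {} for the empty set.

{V2}

Variables eligible for adjustment (non-descendants of V6, excluding V6 and V7): {V2, V3}.
Backdoor paths from V6 to V7:
  P1: V6 <- V2 -> V7
The empty set is not sufficient: P1 (V6 <- V2 -> V7) has no collider blocking it and no conditioned non-collider, so it is open.
Try {V2}:
  P1: blocked at fork node V2 ∈ conditioning set.
{V2} contains no descendant of V6 and blocks every backdoor path.
No other singleton works — e.g. {V3} leaves P1 open — so {V2} is the unique smallest valid adjustment set.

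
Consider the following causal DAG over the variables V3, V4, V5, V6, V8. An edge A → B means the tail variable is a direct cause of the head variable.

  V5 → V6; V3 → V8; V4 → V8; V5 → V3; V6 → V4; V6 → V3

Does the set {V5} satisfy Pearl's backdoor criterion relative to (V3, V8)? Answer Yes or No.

No

Backdoor paths from V3 to V8 (paths whose first edge points into V3):
  P1: V3 <- V5 -> V6 -> V4 -> V8
  P2: V3 <- V6 -> V4 -> V8
Condition 1 (no descendant of V3 in the set): holds — descendants of V3 are {V8}; none are in {V5}.
Condition 2 (every backdoor path blocked by {V5}):
  P1: blocked at fork node V5 ∈ conditioning set.
  P2: open — no interior node is in the conditioning set.
{V5} does not satisfy the backdoor criterion.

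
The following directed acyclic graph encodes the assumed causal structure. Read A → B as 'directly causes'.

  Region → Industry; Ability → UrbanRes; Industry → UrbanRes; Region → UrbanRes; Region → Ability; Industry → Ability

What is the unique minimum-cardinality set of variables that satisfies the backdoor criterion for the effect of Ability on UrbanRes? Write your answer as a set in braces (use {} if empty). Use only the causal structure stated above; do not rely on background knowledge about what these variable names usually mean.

{Industry, Region}

Variables eligible for adjustment (non-descendants of Ability, excluding Ability and UrbanRes): {Industry, Region}.
Backdoor paths from Ability to UrbanRes:
  P1: Ability <- Region -> Industry -> UrbanRes
  P2: Ability <- Region -> UrbanRes
  P3: Ability <- Industry <- Region -> UrbanRes
  P4: Ability <- Industry -> UrbanRes
The empty set is not sufficient: P1 (Ability <- Region -> Industry -> UrbanRes) has no collider blocking it and no conditioned non-collider, so it is open.
Try {Industry, Region}:
  P1: blocked at fork node Region ∈ conditioning set.
  P2: blocked at fork node Region ∈ conditioning set.
  P3: blocked at chain node Industry ∈ conditioning set.
  P4: blocked at fork node Industry ∈ conditioning set.
{Industry, Region} contains no descendant of Ability and blocks every backdoor path.
Every element of {Industry, Region} is needed (dropping Industry leaves P4 open; dropping Region leaves P2 open), so no proper subset is valid.
Among all size-2 subsets of the eligible variables, only {Industry, Region} blocks every backdoor path, so it is the unique smallest valid adjustment set.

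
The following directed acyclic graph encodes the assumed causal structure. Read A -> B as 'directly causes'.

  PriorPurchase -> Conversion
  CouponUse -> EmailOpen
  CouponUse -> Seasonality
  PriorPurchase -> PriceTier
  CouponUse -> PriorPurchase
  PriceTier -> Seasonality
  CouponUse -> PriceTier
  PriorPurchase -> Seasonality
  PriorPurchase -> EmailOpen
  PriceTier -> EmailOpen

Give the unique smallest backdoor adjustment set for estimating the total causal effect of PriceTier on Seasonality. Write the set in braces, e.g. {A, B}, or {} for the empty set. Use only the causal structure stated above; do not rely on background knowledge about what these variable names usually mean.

Variables eligible for adjustment (non-descendants of PriceTier, excluding PriceTier and Seasonality): {Conversion, CouponUse, PriorPurchase}.
Backdoor paths from PriceTier to Seasonality:
  P1: PriceTier <- CouponUse -> PriorPurchase -> Seasonality
  P2: PriceTier <- CouponUse -> EmailOpen <- PriorPurchase -> Seasonality
  P3: PriceTier <- CouponUse -> Seasonality
  P4: PriceTier <- PriorPurchase <- CouponUse -> Seasonality
  P5: PriceTier <- PriorPurchase -> EmailOpen <- CouponUse -> Seasonality
  P6: PriceTier <- PriorPurchase -> Seasonality
The empty set is not sufficient: P1 (PriceTier <- CouponUse -> PriorPurchase -> Seasonality) has no collider blocking it and no conditioned non-collider, so it is open.
Try {CouponUse, PriorPurchase}:
  P1: blocked at fork node CouponUse ∈ conditioning set.
  P2: blocked at fork node CouponUse ∈ conditioning set.
  P3: blocked at fork node CouponUse ∈ conditioning set.
  P4: blocked at chain node PriorPurchase ∈ conditioning set.
  P5: blocked at fork node PriorPurchase ∈ conditioning set.
  P6: blocked at fork node PriorPurchase ∈ conditioning set.
{CouponUse, PriorPurchase} contains no descendant of PriceTier and blocks every backdoor path.
Every element of {CouponUse, PriorPurchase} is needed (dropping CouponUse leaves P3 open; dropping PriorPurchase leaves P6 open), so no proper subset is valid.
Among all size-2 subsets of the eligible variables, only {CouponUse, PriorPurchase} blocks every backdoor path, so it is the unique smallest valid adjustment set.

{CouponUse, PriorPurchase}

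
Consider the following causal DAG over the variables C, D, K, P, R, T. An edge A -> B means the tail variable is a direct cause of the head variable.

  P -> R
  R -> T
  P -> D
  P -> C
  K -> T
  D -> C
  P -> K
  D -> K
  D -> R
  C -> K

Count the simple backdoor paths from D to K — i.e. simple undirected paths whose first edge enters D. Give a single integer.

3

A backdoor path from D to K is any simple undirected path whose first edge points into D (i.e. leaves D via a parent).
Parents of D: {P}.
Enumerating:
  P1: D <- P -> C -> K
  P2: D <- P -> K
  P3: D <- P -> R -> T <- K
That exhausts the simple backdoor paths. Count: 3.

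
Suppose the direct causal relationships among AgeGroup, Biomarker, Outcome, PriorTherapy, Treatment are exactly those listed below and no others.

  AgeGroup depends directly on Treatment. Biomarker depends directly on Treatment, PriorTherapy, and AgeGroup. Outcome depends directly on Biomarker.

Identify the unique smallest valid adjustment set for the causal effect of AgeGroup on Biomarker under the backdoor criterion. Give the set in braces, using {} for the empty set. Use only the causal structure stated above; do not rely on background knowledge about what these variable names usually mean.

Variables eligible for adjustment (non-descendants of AgeGroup, excluding AgeGroup and Biomarker): {PriorTherapy, Treatment}.
Backdoor paths from AgeGroup to Biomarker:
  P1: AgeGroup <- Treatment -> Biomarker
The empty set is not sufficient: P1 (AgeGroup <- Treatment -> Biomarker) has no collider blocking it and no conditioned non-collider, so it is open.
Try {Treatment}:
  P1: blocked at fork node Treatment ∈ conditioning set.
{Treatment} contains no descendant of AgeGroup and blocks every backdoor path.
No other singleton works — e.g. {PriorTherapy} leaves P1 open — so {Treatment} is the unique smallest valid adjustment set.

{Treatment}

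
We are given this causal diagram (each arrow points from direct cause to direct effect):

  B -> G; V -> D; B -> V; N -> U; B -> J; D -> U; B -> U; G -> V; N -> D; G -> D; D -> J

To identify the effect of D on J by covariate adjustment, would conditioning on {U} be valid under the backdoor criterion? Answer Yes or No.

No

Backdoor paths from D to J (paths whose first edge points into D):
  P1: D <- G <- B -> J
  P2: D <- G -> V <- B -> J
  P3: D <- V <- B -> J
  P4: D <- V <- G <- B -> J
  P5: D <- N -> U <- B -> J
Condition 1 (no descendant of D in the set): FAILS — U is a descendant of D.
Condition 2 (every backdoor path blocked by {U}):
  P1: open — no interior node is in the conditioning set.
  P2: open — collider(s) V are conditioned on (or have a conditioned descendant) and no non-collider on the path is in the set.
  P3: open — no interior node is in the conditioning set.
  P4: open — no interior node is in the conditioning set.
  P5: open — collider(s) U are conditioned on (or have a conditioned descendant) and no non-collider on the path is in the set.
{U} does not satisfy the backdoor criterion.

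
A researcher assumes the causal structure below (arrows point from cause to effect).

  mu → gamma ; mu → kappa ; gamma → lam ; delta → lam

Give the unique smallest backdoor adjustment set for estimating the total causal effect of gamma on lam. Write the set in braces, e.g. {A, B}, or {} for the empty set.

{}

Variables eligible for adjustment (non-descendants of gamma, excluding gamma and lam): {delta, kappa, mu}.
Backdoor paths from gamma to lam:
  (none)
With no backdoor paths the empty set already satisfies the criterion, and it is trivially minimal.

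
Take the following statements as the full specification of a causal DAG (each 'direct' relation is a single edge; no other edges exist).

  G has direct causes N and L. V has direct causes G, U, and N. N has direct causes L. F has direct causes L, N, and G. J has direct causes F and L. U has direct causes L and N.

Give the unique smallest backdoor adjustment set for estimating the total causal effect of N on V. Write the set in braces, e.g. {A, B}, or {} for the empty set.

Variables eligible for adjustment (non-descendants of N, excluding N and V): {L}.
Backdoor paths from N to V:
  P1: N <- L -> G -> V
  P2: N <- L -> U -> V
  P3: N <- L -> F <- G -> V
  P4: N <- L -> J <- F <- G -> V
The empty set is not sufficient: P1 (N <- L -> G -> V) has no collider blocking it and no conditioned non-collider, so it is open.
Try {L}:
  P1: blocked at fork node L ∈ conditioning set.
  P2: blocked at fork node L ∈ conditioning set.
  P3: blocked at fork node L ∈ conditioning set.
  P4: blocked at fork node L ∈ conditioning set.
{L} contains no descendant of N and blocks every backdoor path.
{L} is the unique smallest valid adjustment set.

{L}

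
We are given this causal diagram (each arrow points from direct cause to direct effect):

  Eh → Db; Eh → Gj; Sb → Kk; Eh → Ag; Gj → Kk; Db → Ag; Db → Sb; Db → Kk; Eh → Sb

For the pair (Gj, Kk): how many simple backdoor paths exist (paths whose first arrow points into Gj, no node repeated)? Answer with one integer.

6

A backdoor path from Gj to Kk is any simple undirected path whose first edge points into Gj (i.e. leaves Gj via a parent).
Parents of Gj: {Eh}.
Enumerating:
  P1: Gj <- Eh -> Db -> Sb -> Kk
  P2: Gj <- Eh -> Db -> Kk
  P3: Gj <- Eh -> Sb <- Db -> Kk
  P4: Gj <- Eh -> Sb -> Kk
  P5: Gj <- Eh -> Ag <- Db -> Sb -> Kk
  P6: Gj <- Eh -> Ag <- Db -> Kk
That exhausts the simple backdoor paths. Count: 6.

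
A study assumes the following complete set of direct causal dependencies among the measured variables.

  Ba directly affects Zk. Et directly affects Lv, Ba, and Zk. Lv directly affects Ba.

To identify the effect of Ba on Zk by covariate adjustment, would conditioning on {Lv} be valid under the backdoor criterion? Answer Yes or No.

No

Backdoor paths from Ba to Zk (paths whose first edge points into Ba):
  P1: Ba <- Et -> Zk
  P2: Ba <- Lv <- Et -> Zk
Condition 1 (no descendant of Ba in the set): holds — descendants of Ba are {Zk}; none are in {Lv}.
Condition 2 (every backdoor path blocked by {Lv}):
  P1: open — no interior node is in the conditioning set.
  P2: blocked at chain node Lv ∈ conditioning set.
{Lv} does not satisfy the backdoor criterion.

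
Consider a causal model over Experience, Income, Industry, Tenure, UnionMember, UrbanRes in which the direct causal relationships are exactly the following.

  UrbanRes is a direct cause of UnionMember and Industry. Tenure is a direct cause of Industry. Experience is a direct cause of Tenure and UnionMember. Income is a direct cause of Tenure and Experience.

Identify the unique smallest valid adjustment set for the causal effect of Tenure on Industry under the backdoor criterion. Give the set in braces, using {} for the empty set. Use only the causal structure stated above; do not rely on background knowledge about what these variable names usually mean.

{}

Variables eligible for adjustment (non-descendants of Tenure, excluding Tenure and Industry): {Experience, Income, UnionMember, UrbanRes}.
Backdoor paths from Tenure to Industry:
  P1: Tenure <- Income -> Experience -> UnionMember <- UrbanRes -> Industry
  P2: Tenure <- Experience -> UnionMember <- UrbanRes -> Industry
Each backdoor path contains an unconditioned collider, so every path is already blocked with the empty conditioning set:
  P1: blocked at collider UnionMember (neither it nor any descendant is in the conditioning set).
  P2: blocked at collider UnionMember (neither it nor any descendant is in the conditioning set).
The empty set is therefore the unique smallest valid set.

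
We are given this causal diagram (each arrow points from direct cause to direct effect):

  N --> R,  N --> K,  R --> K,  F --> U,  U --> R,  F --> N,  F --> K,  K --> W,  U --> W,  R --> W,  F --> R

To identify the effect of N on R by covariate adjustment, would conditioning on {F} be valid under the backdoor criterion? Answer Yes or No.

Backdoor paths from N to R (paths whose first edge points into N):
  P1: N <- F -> U -> R
  P2: N <- F -> U -> W <- R
  P3: N <- F -> U -> W <- K <- R
  P4: N <- F -> R
  P5: N <- F -> K <- R
  P6: N <- F -> K -> W <- U -> R
  P7: N <- F -> K -> W <- R
Condition 1 (no descendant of N in the set): holds — descendants of N are {K, R, W}; none are in {F}.
Condition 2 (every backdoor path blocked by {F}):
  P1: blocked at fork node F ∈ conditioning set.
  P2: blocked at fork node F ∈ conditioning set.
  P3: blocked at fork node F ∈ conditioning set.
  P4: blocked at fork node F ∈ conditioning set.
  P5: blocked at fork node F ∈ conditioning set.
  P6: blocked at fork node F ∈ conditioning set.
  P7: blocked at fork node F ∈ conditioning set.
{F} satisfies the backdoor criterion.

Yes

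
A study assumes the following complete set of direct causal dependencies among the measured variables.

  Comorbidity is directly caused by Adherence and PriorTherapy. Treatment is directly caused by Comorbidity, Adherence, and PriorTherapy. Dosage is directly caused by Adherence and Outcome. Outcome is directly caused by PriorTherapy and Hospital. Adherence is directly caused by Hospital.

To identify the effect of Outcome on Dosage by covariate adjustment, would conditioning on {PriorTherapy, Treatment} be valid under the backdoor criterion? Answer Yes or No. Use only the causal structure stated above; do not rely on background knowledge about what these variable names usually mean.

No

Backdoor paths from Outcome to Dosage (paths whose first edge points into Outcome):
  P1: Outcome <- Hospital -> Adherence -> Dosage
  P2: Outcome <- PriorTherapy -> Comorbidity <- Adherence -> Dosage
  P3: Outcome <- PriorTherapy -> Comorbidity -> Treatment <- Adherence -> Dosage
  P4: Outcome <- PriorTherapy -> Treatment <- Adherence -> Dosage
  P5: Outcome <- PriorTherapy -> Treatment <- Comorbidity <- Adherence -> Dosage
Condition 1 (no descendant of Outcome in the set): holds — descendants of Outcome are {Dosage}; none are in {PriorTherapy, Treatment}.
Condition 2 (every backdoor path blocked by {PriorTherapy, Treatment}):
  P1: open — no interior node is in the conditioning set.
  P2: blocked at fork node PriorTherapy ∈ conditioning set.
  P3: blocked at fork node PriorTherapy ∈ conditioning set.
  P4: blocked at fork node PriorTherapy ∈ conditioning set.
  P5: blocked at fork node PriorTherapy ∈ conditioning set.
{PriorTherapy, Treatment} does not satisfy the backdoor criterion.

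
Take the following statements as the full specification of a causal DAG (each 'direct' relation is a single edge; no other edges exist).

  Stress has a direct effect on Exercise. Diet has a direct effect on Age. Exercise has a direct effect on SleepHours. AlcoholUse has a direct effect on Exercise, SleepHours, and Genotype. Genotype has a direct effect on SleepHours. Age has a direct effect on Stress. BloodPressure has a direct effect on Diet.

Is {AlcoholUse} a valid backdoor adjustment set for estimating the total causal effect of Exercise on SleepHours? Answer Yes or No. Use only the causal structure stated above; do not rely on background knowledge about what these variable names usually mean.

Yes

Backdoor paths from Exercise to SleepHours (paths whose first edge points into Exercise):
  P1: Exercise <- AlcoholUse -> Genotype -> SleepHours
  P2: Exercise <- AlcoholUse -> SleepHours
Condition 1 (no descendant of Exercise in the set): holds — descendants of Exercise are {SleepHours}; none are in {AlcoholUse}.
Condition 2 (every backdoor path blocked by {AlcoholUse}):
  P1: blocked at fork node AlcoholUse ∈ conditioning set.
  P2: blocked at fork node AlcoholUse ∈ conditioning set.
{AlcoholUse} satisfies the backdoor criterion.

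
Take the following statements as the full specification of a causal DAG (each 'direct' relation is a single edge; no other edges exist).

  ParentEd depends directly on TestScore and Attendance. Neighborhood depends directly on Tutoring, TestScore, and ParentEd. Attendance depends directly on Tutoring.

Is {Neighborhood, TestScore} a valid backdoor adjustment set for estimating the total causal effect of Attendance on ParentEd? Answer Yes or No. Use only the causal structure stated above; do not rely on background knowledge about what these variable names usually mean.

Backdoor paths from Attendance to ParentEd (paths whose first edge points into Attendance):
  P1: Attendance <- Tutoring -> Neighborhood <- TestScore -> ParentEd
  P2: Attendance <- Tutoring -> Neighborhood <- ParentEd
Condition 1 (no descendant of Attendance in the set): FAILS — Neighborhood is a descendant of Attendance.
Condition 2 (every backdoor path blocked by {Neighborhood, TestScore}):
  P1: blocked at fork node TestScore ∈ conditioning set.
  P2: open — collider(s) Neighborhood are conditioned on (or have a conditioned descendant) and no non-collider on the path is in the set.
{Neighborhood, TestScore} does not satisfy the backdoor criterion.

No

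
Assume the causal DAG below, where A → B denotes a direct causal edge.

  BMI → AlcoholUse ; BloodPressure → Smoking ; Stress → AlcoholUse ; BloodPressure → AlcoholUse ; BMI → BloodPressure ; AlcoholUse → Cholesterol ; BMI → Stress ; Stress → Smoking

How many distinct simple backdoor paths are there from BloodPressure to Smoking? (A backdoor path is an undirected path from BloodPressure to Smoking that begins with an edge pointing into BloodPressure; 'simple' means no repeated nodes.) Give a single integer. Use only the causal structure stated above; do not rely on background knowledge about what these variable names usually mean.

A backdoor path from BloodPressure to Smoking is any simple undirected path whose first edge points into BloodPressure (i.e. leaves BloodPressure via a parent).
Parents of BloodPressure: {BMI}.
Enumerating:
  P1: BloodPressure <- BMI -> Stress -> Smoking
  P2: BloodPressure <- BMI -> AlcoholUse <- Stress -> Smoking
That exhausts the simple backdoor paths. Count: 2.

2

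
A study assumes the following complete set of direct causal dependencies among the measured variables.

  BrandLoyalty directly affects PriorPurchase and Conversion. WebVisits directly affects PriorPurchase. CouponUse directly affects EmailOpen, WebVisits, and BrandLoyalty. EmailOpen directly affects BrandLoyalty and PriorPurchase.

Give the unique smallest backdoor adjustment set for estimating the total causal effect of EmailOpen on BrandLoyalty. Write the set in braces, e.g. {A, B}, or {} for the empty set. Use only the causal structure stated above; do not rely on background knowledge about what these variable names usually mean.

{CouponUse}

Variables eligible for adjustment (non-descendants of EmailOpen, excluding EmailOpen and BrandLoyalty): {CouponUse, WebVisits}.
Backdoor paths from EmailOpen to BrandLoyalty:
  P1: EmailOpen <- CouponUse -> BrandLoyalty
  P2: EmailOpen <- CouponUse -> WebVisits -> PriorPurchase <- BrandLoyalty
The empty set is not sufficient: P1 (EmailOpen <- CouponUse -> BrandLoyalty) has no collider blocking it and no conditioned non-collider, so it is open.
Try {CouponUse}:
  P1: blocked at fork node CouponUse ∈ conditioning set.
  P2: blocked at fork node CouponUse ∈ conditioning set.
{CouponUse} contains no descendant of EmailOpen and blocks every backdoor path.
No other singleton works — e.g. {WebVisits} leaves P1 open — so {CouponUse} is the unique smallest valid adjustment set.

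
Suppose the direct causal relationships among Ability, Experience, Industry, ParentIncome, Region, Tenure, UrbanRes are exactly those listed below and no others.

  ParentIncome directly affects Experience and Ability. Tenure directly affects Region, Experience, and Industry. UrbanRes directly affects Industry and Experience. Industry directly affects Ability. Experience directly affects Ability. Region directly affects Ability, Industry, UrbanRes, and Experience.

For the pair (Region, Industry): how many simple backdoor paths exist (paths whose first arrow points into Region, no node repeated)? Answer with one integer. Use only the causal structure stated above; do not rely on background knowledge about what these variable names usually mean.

A backdoor path from Region to Industry is any simple undirected path whose first edge points into Region (i.e. leaves Region via a parent).
Parents of Region: {Tenure}.
Enumerating:
  P1: Region <- Tenure -> Industry
  P2: Region <- Tenure -> Experience <- ParentIncome -> Ability <- Industry
  P3: Region <- Tenure -> Experience <- UrbanRes -> Industry
  P4: Region <- Tenure -> Experience -> Ability <- Industry
That exhausts the simple backdoor paths. Count: 4.

4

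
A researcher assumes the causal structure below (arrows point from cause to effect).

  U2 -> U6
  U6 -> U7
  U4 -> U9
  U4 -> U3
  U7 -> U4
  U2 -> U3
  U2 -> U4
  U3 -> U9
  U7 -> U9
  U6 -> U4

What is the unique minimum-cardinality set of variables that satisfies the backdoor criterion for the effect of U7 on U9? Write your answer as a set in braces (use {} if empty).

Variables eligible for adjustment (non-descendants of U7, excluding U7 and U9): {U2, U6}.
Backdoor paths from U7 to U9:
  P1: U7 <- U6 <- U2 -> U4 -> U3 -> U9
  P2: U7 <- U6 <- U2 -> U4 -> U9
  P3: U7 <- U6 <- U2 -> U3 <- U4 -> U9
  P4: U7 <- U6 <- U2 -> U3 -> U9
  P5: U7 <- U6 -> U4 <- U2 -> U3 -> U9
  P6: U7 <- U6 -> U4 -> U3 -> U9
  P7: U7 <- U6 -> U4 -> U9
The empty set is not sufficient: P1 (U7 <- U6 <- U2 -> U4 -> U3 -> U9) has no collider blocking it and no conditioned non-collider, so it is open.
Try {U6}:
  P1: blocked at chain node U6 ∈ conditioning set.
  P2: blocked at chain node U6 ∈ conditioning set.
  P3: blocked at chain node U6 ∈ conditioning set.
  P4: blocked at chain node U6 ∈ conditioning set.
  P5: blocked at fork node U6 ∈ conditioning set.
  P6: blocked at fork node U6 ∈ conditioning set.
  P7: blocked at fork node U6 ∈ conditioning set.
{U6} contains no descendant of U7 and blocks every backdoor path.
No other singleton works — e.g. {U2} leaves P6 open — so {U6} is the unique smallest valid adjustment set.

{U6}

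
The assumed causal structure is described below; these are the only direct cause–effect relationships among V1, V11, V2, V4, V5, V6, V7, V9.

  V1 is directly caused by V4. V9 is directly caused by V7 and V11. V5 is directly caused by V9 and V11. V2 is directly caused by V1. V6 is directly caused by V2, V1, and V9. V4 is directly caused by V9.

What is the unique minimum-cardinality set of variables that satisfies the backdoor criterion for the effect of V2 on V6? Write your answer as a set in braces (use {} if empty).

{V1}

Variables eligible for adjustment (non-descendants of V2, excluding V2 and V6): {V1, V11, V4, V5, V7, V9}.
Backdoor paths from V2 to V6:
  P1: V2 <- V1 <- V4 <- V9 -> V6
  P2: V2 <- V1 -> V6
The empty set is not sufficient: P1 (V2 <- V1 <- V4 <- V9 -> V6) has no collider blocking it and no conditioned non-collider, so it is open.
Try {V1}:
  P1: blocked at chain node V1 ∈ conditioning set.
  P2: blocked at fork node V1 ∈ conditioning set.
{V1} contains no descendant of V2 and blocks every backdoor path.
No other singleton works — e.g. {V7} leaves P1 open — so {V1} is the unique smallest valid adjustment set.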